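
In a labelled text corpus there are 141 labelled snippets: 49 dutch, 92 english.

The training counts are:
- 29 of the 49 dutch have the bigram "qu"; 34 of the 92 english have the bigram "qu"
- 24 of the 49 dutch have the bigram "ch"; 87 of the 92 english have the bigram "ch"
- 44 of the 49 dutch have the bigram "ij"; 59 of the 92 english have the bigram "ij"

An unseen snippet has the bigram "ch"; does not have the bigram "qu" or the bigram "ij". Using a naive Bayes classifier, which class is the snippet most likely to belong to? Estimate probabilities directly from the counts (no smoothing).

english

dutch: (49/141) × (20/49) × (24/49) × (5/49) ≈ 0.00708924
english: (92/141) × (58/92) × (87/92) × (33/92) ≈ 0.13953
Highest score → english.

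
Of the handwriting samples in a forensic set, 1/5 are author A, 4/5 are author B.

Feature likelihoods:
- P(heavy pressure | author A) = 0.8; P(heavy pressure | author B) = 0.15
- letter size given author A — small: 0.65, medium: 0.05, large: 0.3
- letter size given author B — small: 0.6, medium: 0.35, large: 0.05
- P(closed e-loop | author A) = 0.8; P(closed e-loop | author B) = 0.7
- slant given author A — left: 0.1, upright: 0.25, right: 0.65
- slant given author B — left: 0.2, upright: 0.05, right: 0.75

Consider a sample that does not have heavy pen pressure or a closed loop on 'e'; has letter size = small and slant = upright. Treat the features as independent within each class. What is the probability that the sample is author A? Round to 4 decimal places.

author A: 0.2 × (1−0.8) × 0.65 × (1−0.8) × 0.25 = 0.0013
author B: 0.8 × (1−0.15) × 0.6 × (1−0.7) × 0.05 = 0.00612
P(author A | x) = 0.0013 / 0.00742 ≈ 0.1752

0.1752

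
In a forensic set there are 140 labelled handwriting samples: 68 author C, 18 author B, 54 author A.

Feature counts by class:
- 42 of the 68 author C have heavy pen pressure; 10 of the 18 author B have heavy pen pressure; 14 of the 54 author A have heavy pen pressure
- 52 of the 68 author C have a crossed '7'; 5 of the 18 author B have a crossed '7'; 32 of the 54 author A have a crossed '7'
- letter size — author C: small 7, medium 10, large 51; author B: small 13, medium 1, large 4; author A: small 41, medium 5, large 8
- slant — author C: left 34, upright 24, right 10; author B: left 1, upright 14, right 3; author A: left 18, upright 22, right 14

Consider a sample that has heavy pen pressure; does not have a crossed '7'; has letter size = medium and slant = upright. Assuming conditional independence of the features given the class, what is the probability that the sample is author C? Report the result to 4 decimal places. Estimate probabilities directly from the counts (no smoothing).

0.4931

author C: (68/140) × (42/68) × (16/68) × (10/68) × (24/68) ≈ 0.00366375
author B: (18/140) × (10/18) × (13/18) × (1/18) × (14/18) ≈ 0.00222908
author A: (54/140) × (14/54) × (22/54) × (5/54) × (22/54) ≈ 0.00153686
P(author C | x) = 0.00366375 / 0.00742969 ≈ 0.4931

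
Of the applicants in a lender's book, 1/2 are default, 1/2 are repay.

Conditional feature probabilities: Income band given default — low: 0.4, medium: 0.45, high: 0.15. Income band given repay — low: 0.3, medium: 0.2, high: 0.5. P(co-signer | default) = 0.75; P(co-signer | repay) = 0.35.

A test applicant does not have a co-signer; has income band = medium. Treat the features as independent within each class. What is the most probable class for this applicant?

default: 0.5 × 0.45 × (1−0.75) = 0.05625
repay: 0.5 × 0.2 × (1−0.35) = 0.065
Highest score → repay.

repay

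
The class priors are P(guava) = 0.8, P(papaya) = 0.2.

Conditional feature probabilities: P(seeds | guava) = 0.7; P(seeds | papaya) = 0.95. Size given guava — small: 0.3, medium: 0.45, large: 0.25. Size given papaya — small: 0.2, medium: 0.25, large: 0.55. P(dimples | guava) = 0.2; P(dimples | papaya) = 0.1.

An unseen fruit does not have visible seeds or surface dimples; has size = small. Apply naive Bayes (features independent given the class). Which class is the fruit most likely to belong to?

guava

guava: 0.8 × (1−0.7) × 0.3 × (1−0.2) = 0.0576
papaya: 0.2 × (1−0.95) × 0.2 × (1−0.1) = 0.0018
Highest score → guava.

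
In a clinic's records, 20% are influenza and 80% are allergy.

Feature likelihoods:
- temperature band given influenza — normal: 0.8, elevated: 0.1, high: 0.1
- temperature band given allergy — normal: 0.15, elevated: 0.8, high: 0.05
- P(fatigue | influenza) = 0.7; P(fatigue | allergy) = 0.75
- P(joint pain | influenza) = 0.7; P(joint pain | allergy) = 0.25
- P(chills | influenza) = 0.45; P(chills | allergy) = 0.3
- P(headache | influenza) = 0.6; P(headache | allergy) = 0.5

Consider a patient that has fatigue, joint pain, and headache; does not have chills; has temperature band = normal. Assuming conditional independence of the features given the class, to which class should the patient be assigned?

influenza

influenza: 0.2 × 0.8 × 0.7 × 0.7 × (1−0.45) × 0.6 = 0.025872
allergy: 0.8 × 0.15 × 0.75 × 0.25 × (1−0.3) × 0.5 = 0.007875
Highest score → influenza.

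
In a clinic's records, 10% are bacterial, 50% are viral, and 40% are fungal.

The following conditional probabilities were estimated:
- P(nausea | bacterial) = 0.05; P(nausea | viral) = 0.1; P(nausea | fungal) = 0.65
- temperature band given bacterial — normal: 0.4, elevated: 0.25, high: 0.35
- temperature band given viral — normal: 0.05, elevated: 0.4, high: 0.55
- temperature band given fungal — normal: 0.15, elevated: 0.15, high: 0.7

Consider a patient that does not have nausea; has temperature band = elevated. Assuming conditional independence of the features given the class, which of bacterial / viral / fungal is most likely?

viral

bacterial: 0.1 × (1−0.05) × 0.25 = 0.02375
viral: 0.5 × (1−0.1) × 0.4 = 0.18
fungal: 0.4 × (1−0.65) × 0.15 = 0.021
Highest score → viral.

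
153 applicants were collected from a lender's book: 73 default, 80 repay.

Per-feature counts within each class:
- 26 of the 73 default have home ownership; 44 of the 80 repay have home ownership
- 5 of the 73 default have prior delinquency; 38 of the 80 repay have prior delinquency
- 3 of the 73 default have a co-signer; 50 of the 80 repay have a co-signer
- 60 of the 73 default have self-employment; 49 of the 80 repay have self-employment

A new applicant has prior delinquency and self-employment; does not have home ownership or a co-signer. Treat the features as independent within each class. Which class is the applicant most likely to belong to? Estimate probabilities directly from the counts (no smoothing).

repay

default: (73/153) × (47/73) × (5/73) × (70/73) × (60/73) ≈ 0.0165828
repay: (80/153) × (36/80) × (38/80) × (30/80) × (49/80) ≈ 0.025671
Highest score → repay.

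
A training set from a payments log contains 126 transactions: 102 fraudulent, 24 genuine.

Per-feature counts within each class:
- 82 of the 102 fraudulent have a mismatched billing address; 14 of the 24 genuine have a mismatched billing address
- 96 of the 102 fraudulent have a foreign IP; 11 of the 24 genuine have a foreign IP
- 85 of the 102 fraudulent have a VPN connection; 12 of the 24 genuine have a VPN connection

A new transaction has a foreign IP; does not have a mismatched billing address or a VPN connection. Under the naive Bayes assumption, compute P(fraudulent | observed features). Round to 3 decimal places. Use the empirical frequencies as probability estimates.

fraudulent: (102/126) × (20/102) × (96/102) × (17/102) ≈ 0.0248988
genuine: (24/126) × (10/24) × (11/24) × (12/24) ≈ 0.0181878
P(fraudulent | x) = 0.0248988 / 0.0430866 ≈ 0.578

0.578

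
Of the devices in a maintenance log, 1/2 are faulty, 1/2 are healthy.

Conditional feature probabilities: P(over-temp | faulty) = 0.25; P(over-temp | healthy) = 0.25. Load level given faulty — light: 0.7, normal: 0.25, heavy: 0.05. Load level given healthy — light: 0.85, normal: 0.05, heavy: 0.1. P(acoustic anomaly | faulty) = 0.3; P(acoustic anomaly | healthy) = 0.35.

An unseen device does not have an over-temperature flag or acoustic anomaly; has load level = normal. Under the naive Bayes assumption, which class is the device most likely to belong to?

faulty

faulty: 0.5 × (1−0.25) × 0.25 × (1−0.3) = 0.065625
healthy: 0.5 × (1−0.25) × 0.05 × (1−0.35) = 0.0121875
Highest score → faulty.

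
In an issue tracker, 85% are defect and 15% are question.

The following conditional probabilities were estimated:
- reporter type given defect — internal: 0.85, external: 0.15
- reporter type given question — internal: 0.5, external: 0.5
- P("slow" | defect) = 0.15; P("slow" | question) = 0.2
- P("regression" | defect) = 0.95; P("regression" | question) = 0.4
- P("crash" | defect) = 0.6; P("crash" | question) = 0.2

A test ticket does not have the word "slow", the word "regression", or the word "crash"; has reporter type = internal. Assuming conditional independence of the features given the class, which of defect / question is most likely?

question

defect: 0.85 × 0.85 × (1−0.15) × (1−0.95) × (1−0.6) = 0.0122825
question: 0.15 × 0.5 × (1−0.2) × (1−0.4) × (1−0.2) = 0.0288
Highest score → question.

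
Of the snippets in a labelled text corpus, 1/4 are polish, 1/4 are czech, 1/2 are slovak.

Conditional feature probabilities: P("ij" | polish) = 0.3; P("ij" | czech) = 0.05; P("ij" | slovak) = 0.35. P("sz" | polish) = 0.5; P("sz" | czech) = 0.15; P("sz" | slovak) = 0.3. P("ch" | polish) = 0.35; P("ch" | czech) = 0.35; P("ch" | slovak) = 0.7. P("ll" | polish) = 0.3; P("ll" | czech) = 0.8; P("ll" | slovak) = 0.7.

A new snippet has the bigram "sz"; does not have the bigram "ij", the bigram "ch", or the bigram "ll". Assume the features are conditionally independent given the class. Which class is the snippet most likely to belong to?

polish

polish: 0.25 × (1−0.3) × 0.5 × (1−0.35) × (1−0.3) = 0.0398125
czech: 0.25 × (1−0.05) × 0.15 × (1−0.35) × (1−0.8) = 0.00463125
slovak: 0.5 × (1−0.35) × 0.3 × (1−0.7) × (1−0.7) = 0.008775
Highest score → polish.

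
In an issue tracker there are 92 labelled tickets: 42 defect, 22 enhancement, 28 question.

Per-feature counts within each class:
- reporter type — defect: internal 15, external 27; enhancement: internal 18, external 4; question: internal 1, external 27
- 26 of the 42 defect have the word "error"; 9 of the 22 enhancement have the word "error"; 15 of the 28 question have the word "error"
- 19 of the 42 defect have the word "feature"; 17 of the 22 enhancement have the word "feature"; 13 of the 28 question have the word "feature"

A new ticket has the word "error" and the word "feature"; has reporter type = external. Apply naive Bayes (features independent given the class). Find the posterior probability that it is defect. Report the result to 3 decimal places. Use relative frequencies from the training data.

defect: (42/92) × (27/42) × (26/42) × (19/42) ≈ 0.0821872
enhancement: (22/92) × (4/22) × (9/22) × (17/22) ≈ 0.0137442
question: (28/92) × (27/28) × (15/28) × (13/28) ≈ 0.0729952
P(defect | x) = 0.0821872 / 0.1689266 ≈ 0.487

0.487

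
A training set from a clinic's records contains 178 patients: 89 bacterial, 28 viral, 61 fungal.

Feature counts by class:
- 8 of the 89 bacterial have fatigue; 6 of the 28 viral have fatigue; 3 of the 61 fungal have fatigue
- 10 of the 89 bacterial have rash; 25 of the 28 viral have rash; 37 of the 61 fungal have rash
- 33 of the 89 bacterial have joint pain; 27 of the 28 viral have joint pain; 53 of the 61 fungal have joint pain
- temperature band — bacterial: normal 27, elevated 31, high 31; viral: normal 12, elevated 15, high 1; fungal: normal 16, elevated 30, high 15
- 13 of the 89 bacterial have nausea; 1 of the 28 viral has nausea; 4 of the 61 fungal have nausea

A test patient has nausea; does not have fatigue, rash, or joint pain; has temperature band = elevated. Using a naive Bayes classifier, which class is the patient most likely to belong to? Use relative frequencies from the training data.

bacterial: (89/178) × (81/89) × (79/89) × (56/89) × (31/89) × (13/89) ≈ 0.0129308
viral: (28/178) × (22/28) × (3/28) × (1/28) × (15/28) × (1/28) ≈ 0.00000904863
fungal: (61/178) × (58/61) × (24/61) × (8/61) × (30/61) × (4/61) ≈ 0.000542214
Highest score → bacterial.

bacterial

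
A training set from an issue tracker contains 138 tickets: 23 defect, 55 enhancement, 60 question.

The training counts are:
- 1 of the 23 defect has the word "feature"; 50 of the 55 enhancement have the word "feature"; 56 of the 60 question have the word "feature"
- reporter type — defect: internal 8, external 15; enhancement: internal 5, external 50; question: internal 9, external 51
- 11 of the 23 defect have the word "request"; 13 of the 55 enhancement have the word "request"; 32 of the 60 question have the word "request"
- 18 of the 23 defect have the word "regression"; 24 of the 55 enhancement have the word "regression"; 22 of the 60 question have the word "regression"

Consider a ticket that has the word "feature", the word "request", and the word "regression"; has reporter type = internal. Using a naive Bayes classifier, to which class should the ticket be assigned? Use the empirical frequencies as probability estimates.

defect: (23/138) × (1/23) × (8/23) × (11/23) × (18/23) ≈ 0.000943393
enhancement: (55/138) × (50/55) × (5/55) × (13/55) × (24/55) ≈ 0.00339725
question: (60/138) × (56/60) × (9/60) × (32/60) × (22/60) ≈ 0.0119034
Highest score → question.

question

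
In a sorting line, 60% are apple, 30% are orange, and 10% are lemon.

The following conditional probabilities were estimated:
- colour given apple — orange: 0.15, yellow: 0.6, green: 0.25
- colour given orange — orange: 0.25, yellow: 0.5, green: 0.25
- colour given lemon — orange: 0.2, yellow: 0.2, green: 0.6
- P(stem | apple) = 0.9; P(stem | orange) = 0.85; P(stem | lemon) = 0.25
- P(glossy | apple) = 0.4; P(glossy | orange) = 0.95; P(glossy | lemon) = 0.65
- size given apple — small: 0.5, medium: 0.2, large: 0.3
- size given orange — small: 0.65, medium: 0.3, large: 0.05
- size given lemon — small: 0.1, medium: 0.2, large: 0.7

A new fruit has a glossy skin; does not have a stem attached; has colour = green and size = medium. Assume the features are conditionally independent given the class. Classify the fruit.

apple: 0.6 × 0.25 × (1−0.9) × 0.4 × 0.2 = 0.0012
orange: 0.3 × 0.25 × (1−0.85) × 0.95 × 0.3 = 0.00320625
lemon: 0.1 × 0.6 × (1−0.25) × 0.65 × 0.2 = 0.00585
Highest score → lemon.

lemon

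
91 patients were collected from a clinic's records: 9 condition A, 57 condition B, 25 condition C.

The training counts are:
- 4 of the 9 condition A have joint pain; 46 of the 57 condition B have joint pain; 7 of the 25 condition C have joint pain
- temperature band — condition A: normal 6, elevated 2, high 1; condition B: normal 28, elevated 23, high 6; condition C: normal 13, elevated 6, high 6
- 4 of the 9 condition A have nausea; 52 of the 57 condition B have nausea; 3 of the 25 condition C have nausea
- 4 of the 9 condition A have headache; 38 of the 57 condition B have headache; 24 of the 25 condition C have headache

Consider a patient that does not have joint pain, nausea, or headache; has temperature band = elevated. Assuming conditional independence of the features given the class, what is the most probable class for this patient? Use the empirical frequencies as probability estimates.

condition A

condition A: (9/91) × (5/9) × (2/9) × (5/9) × (5/9) ≈ 0.00376852
condition B: (57/91) × (11/57) × (23/57) × (5/57) × (19/57) ≈ 0.00142619
condition C: (25/91) × (18/25) × (6/25) × (22/25) × (1/25) ≈ 0.00167103
Highest score → condition A.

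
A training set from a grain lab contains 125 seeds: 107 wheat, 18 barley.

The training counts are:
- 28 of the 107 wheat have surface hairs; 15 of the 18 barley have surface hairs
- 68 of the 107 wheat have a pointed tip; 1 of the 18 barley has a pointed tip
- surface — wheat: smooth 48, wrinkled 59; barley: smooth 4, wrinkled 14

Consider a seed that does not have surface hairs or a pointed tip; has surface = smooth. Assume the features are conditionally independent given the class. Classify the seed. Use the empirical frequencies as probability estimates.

wheat

wheat: (107/125) × (79/107) × (39/107) × (48/107) ≈ 0.103337
barley: (18/125) × (3/18) × (17/18) × (4/18) ≈ 0.00503704
Highest score → wheat.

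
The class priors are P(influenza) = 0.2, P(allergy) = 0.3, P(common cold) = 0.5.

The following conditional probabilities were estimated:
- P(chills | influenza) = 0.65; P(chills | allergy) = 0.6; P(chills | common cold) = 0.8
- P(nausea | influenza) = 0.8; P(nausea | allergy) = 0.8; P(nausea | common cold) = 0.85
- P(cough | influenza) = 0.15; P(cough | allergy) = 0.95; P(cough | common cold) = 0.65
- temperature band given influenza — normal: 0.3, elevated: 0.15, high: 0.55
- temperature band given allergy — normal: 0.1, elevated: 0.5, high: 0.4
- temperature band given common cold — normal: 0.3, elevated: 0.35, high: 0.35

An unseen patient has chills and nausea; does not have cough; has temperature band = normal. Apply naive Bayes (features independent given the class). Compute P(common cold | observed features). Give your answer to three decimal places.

0.567

influenza: 0.2 × 0.65 × 0.8 × (1−0.15) × 0.3 = 0.02652
allergy: 0.3 × 0.6 × 0.8 × (1−0.95) × 0.1 = 0.00072
common cold: 0.5 × 0.8 × 0.85 × (1−0.65) × 0.3 = 0.0357
P(common cold | x) = 0.0357 / 0.06294 ≈ 0.567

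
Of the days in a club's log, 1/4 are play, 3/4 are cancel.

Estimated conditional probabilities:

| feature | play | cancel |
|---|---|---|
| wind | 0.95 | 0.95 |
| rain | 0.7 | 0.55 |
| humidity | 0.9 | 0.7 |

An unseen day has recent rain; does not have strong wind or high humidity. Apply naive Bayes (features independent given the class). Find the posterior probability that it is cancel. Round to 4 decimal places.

0.8761

play: 0.25 × (1−0.95) × 0.7 × (1−0.9) = 0.000875
cancel: 0.75 × (1−0.95) × 0.55 × (1−0.7) = 0.0061875
P(cancel | x) = 0.0061875 / 0.0070625 ≈ 0.8761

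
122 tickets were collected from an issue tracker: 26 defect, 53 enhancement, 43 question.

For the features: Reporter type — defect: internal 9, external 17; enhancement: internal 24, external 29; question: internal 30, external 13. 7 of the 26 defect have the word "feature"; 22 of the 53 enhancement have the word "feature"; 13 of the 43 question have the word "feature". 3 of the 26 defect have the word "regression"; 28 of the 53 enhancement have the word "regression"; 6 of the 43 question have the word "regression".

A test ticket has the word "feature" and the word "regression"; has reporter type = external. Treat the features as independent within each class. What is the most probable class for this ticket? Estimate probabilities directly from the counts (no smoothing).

defect: (26/122) × (17/26) × (7/26) × (3/26) ≈ 0.00432874
enhancement: (53/122) × (29/53) × (22/53) × (28/53) ≈ 0.0521275
question: (43/122) × (13/43) × (13/43) × (6/43) ≈ 0.00449512
Highest score → enhancement.

enhancement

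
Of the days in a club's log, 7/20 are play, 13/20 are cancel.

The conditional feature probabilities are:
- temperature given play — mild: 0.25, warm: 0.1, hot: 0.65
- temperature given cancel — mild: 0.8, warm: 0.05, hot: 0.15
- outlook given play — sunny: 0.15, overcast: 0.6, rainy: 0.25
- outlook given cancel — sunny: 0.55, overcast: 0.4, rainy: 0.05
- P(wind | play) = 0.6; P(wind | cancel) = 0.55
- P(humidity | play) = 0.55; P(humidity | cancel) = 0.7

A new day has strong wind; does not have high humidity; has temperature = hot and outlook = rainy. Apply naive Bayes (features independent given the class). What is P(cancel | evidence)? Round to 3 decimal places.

0.050

play: 0.35 × 0.65 × 0.25 × 0.6 × (1−0.55) = 0.01535625
cancel: 0.65 × 0.15 × 0.05 × 0.55 × (1−0.7) = 0.000804375
P(cancel | x) = 0.000804375 / 0.016160625 ≈ 0.050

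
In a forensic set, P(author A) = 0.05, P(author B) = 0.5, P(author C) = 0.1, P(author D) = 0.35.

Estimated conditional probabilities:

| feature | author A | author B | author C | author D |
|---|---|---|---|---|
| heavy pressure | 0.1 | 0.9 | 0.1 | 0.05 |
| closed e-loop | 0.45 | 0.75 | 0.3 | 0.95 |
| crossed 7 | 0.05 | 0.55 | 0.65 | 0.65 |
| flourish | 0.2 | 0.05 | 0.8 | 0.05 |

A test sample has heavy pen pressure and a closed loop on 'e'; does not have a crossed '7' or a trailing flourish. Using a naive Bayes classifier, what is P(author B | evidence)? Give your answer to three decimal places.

0.951

author A: 0.05 × 0.1 × 0.45 × (1−0.05) × (1−0.2) = 0.00171
author B: 0.5 × 0.9 × 0.75 × (1−0.55) × (1−0.05) = 0.14428125
author C: 0.1 × 0.1 × 0.3 × (1−0.65) × (1−0.8) = 0.00021
author D: 0.35 × 0.05 × 0.95 × (1−0.65) × (1−0.05) = 0.0055278125
P(author B | x) = 0.14428125 / 0.1517290625 ≈ 0.951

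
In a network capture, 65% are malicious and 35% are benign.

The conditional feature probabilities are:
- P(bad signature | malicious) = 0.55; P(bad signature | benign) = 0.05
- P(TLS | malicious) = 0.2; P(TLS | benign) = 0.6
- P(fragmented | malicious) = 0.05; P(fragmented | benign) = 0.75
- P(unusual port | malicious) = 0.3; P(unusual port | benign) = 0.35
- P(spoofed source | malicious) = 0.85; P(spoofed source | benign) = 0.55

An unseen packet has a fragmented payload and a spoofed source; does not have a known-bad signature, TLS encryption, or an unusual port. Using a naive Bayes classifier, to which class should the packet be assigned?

benign

malicious: 0.65 × (1−0.55) × (1−0.2) × 0.05 × (1−0.3) × 0.85 = 0.0069615
benign: 0.35 × (1−0.05) × (1−0.6) × 0.75 × (1−0.35) × 0.55 = 0.035660625
Highest score → benign.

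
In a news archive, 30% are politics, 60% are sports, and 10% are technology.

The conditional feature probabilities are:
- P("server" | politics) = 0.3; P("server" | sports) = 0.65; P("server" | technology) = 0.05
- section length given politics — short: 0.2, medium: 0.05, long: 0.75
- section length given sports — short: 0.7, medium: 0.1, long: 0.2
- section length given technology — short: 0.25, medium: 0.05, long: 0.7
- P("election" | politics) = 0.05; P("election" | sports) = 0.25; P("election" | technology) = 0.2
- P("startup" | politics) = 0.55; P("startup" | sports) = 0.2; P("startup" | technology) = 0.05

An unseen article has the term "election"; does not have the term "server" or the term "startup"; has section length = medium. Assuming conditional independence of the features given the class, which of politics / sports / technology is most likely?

sports

politics: 0.3 × (1−0.3) × 0.05 × 0.05 × (1−0.55) = 0.00023625
sports: 0.6 × (1−0.65) × 0.1 × 0.25 × (1−0.2) = 0.0042
technology: 0.1 × (1−0.05) × 0.05 × 0.2 × (1−0.05) = 0.0009025
Highest score → sports.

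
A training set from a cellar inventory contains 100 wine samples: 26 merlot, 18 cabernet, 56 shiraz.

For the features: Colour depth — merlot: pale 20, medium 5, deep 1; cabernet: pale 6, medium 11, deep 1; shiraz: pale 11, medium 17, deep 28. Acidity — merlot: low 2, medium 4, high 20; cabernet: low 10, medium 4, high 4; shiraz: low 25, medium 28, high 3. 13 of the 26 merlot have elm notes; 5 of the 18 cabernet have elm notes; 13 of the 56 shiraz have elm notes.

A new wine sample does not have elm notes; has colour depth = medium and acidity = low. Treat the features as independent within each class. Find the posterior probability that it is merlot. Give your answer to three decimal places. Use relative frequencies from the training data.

merlot: (26/100) × (5/26) × (2/26) × (13/26) ≈ 0.00192308
cabernet: (18/100) × (11/18) × (10/18) × (13/18) ≈ 0.0441358
shiraz: (56/100) × (17/56) × (25/56) × (43/56) ≈ 0.0582749
P(merlot | x) = 0.00192308 / 0.10433378 ≈ 0.018

0.018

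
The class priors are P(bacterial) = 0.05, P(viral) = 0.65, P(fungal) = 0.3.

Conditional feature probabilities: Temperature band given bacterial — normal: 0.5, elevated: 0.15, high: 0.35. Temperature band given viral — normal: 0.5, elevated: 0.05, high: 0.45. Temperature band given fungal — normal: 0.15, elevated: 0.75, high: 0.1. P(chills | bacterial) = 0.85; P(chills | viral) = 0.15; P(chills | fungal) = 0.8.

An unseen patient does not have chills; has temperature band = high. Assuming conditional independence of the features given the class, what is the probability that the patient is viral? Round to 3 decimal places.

bacterial: 0.05 × 0.35 × (1−0.85) = 0.002625
viral: 0.65 × 0.45 × (1−0.15) = 0.248625
fungal: 0.3 × 0.1 × (1−0.8) = 0.006
P(viral | x) = 0.248625 / 0.25725 ≈ 0.966

0.966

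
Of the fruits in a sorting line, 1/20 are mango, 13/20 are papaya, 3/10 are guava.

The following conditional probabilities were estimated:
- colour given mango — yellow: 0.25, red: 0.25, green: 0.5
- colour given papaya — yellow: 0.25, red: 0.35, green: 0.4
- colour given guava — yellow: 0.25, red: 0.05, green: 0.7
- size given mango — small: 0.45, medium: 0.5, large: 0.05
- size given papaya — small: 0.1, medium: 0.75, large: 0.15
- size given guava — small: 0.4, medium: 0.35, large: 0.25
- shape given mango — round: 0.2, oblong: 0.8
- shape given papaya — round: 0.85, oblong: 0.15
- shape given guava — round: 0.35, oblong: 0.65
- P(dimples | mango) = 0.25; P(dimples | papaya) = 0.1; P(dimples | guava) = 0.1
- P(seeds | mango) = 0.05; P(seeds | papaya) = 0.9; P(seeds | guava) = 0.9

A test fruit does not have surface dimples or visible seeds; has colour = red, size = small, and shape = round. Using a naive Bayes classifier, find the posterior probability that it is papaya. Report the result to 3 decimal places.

mango: 0.05 × 0.25 × 0.45 × 0.2 × (1−0.25) × (1−0.05) = 0.0008015625
papaya: 0.65 × 0.35 × 0.1 × 0.85 × (1−0.1) × (1−0.9) = 0.001740375
guava: 0.3 × 0.05 × 0.4 × 0.35 × (1−0.1) × (1−0.9) = 0.000189
P(papaya | x) = 0.001740375 / 0.0027309375 ≈ 0.637

0.637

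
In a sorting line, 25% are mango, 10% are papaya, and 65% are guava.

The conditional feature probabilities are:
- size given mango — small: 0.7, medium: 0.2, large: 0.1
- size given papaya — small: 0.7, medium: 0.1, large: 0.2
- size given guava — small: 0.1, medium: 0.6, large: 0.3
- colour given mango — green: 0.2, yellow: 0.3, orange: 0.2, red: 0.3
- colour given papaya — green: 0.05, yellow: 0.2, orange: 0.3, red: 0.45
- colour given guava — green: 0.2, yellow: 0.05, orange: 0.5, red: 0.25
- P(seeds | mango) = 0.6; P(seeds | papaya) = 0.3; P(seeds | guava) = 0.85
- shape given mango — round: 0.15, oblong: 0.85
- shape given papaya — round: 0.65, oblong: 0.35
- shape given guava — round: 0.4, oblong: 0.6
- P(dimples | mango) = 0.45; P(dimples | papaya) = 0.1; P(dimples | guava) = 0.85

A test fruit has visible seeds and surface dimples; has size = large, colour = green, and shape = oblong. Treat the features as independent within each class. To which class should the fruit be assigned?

mango: 0.25 × 0.1 × 0.2 × 0.6 × 0.85 × 0.45 = 0.0011475
papaya: 0.1 × 0.2 × 0.05 × 0.3 × 0.35 × 0.1 = 0.0000105
guava: 0.65 × 0.3 × 0.2 × 0.85 × 0.6 × 0.85 = 0.0169065
Highest score → guava.

guava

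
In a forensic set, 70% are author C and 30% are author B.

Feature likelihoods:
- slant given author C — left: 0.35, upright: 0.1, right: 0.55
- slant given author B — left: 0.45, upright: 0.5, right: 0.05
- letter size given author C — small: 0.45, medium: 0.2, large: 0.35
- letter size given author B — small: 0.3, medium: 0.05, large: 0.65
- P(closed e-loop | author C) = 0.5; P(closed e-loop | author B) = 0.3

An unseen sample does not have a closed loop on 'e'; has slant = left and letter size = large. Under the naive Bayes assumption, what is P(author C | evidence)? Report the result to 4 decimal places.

0.4111

author C: 0.7 × 0.35 × 0.35 × (1−0.5) = 0.042875
author B: 0.3 × 0.45 × 0.65 × (1−0.3) = 0.061425
P(author C | x) = 0.042875 / 0.1043 ≈ 0.4111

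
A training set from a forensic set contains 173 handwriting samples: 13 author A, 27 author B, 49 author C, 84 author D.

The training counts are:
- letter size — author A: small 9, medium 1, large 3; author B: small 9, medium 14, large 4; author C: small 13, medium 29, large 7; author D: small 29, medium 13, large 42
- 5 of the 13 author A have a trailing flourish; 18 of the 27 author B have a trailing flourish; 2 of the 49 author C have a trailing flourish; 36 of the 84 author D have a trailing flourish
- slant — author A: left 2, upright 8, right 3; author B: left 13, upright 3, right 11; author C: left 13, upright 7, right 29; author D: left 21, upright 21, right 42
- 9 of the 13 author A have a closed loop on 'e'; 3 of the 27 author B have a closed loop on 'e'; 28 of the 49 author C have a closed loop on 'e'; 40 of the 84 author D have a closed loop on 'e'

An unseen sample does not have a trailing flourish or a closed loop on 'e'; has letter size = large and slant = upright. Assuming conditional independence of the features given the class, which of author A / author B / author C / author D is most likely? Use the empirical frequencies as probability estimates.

author D

author A: (13/173) × (3/13) × (8/13) × (8/13) × (4/13) ≈ 0.00202062
author B: (27/173) × (4/27) × (9/27) × (3/27) × (24/27) ≈ 0.000761198
author C: (49/173) × (7/49) × (47/49) × (7/49) × (21/49) ≈ 0.00237618
author D: (84/173) × (42/84) × (48/84) × (21/84) × (44/84) ≈ 0.0181668
Highest score → author D.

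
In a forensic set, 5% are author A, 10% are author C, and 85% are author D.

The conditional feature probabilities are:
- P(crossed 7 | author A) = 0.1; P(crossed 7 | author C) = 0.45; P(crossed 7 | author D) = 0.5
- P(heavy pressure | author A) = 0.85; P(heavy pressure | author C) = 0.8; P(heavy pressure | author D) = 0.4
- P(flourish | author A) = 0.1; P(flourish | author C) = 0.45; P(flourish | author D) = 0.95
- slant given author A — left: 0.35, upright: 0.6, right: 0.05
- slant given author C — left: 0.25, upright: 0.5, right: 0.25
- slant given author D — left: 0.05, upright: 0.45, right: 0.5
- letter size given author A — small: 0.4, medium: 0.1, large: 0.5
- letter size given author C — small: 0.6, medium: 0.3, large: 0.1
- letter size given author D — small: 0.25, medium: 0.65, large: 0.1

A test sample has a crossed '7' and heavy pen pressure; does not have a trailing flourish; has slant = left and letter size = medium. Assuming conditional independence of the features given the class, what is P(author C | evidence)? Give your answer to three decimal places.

0.784

author A: 0.05 × 0.1 × 0.85 × (1−0.1) × 0.35 × 0.1 = 0.000133875
author C: 0.1 × 0.45 × 0.8 × (1−0.45) × 0.25 × 0.3 = 0.001485
author D: 0.85 × 0.5 × 0.4 × (1−0.95) × 0.05 × 0.65 = 0.00027625
P(author C | x) = 0.001485 / 0.001895125 ≈ 0.784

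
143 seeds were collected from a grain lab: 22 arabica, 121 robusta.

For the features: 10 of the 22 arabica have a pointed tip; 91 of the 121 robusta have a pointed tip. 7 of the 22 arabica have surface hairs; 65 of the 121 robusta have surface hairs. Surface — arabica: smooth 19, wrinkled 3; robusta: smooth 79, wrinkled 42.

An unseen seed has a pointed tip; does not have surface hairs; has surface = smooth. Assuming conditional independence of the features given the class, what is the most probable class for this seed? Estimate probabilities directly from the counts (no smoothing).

robusta

arabica: (22/143) × (10/22) × (15/22) × (19/22) ≈ 0.0411778
robusta: (121/143) × (91/121) × (56/121) × (79/121) ≈ 0.192287
Highest score → robusta.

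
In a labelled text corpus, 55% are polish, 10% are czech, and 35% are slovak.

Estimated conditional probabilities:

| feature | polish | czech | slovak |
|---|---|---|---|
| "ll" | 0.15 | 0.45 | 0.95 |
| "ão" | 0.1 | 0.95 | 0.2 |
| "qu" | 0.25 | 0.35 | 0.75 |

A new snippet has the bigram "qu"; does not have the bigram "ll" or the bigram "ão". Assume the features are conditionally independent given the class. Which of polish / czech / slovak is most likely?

polish

polish: 0.55 × (1−0.15) × (1−0.1) × 0.25 = 0.1051875
czech: 0.1 × (1−0.45) × (1−0.95) × 0.35 = 0.0009625
slovak: 0.35 × (1−0.95) × (1−0.2) × 0.75 = 0.0105
Highest score → polish.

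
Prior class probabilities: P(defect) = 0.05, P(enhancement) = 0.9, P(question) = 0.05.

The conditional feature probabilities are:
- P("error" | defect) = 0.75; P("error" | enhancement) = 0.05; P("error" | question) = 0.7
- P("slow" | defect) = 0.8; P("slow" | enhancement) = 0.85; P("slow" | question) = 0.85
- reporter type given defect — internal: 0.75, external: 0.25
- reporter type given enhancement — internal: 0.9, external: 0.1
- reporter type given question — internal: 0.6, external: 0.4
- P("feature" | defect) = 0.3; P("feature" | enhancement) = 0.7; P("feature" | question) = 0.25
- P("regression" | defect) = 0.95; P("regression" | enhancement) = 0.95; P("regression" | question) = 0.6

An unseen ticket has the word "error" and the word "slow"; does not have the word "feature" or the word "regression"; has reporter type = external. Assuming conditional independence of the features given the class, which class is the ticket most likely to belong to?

defect: 0.05 × 0.75 × 0.8 × 0.25 × (1−0.3) × (1−0.95) = 0.0002625
enhancement: 0.9 × 0.05 × 0.85 × 0.1 × (1−0.7) × (1−0.95) = 0.000057375
question: 0.05 × 0.7 × 0.85 × 0.4 × (1−0.25) × (1−0.6) = 0.00357
Highest score → question.

question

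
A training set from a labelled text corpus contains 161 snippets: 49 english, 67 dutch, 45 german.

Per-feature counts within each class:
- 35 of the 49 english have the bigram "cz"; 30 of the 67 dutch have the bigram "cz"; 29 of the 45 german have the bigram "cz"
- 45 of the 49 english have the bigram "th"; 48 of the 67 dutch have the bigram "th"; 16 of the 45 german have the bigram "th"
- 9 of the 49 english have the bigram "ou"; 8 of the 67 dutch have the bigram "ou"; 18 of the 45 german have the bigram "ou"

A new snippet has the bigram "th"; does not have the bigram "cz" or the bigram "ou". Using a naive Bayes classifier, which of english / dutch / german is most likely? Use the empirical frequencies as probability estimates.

english: (49/161) × (14/49) × (45/49) × (40/49) ≈ 0.0651902
dutch: (67/161) × (37/67) × (48/67) × (59/67) ≈ 0.144984
german: (45/161) × (16/45) × (16/45) × (27/45) ≈ 0.0212008
Highest score → dutch.

dutch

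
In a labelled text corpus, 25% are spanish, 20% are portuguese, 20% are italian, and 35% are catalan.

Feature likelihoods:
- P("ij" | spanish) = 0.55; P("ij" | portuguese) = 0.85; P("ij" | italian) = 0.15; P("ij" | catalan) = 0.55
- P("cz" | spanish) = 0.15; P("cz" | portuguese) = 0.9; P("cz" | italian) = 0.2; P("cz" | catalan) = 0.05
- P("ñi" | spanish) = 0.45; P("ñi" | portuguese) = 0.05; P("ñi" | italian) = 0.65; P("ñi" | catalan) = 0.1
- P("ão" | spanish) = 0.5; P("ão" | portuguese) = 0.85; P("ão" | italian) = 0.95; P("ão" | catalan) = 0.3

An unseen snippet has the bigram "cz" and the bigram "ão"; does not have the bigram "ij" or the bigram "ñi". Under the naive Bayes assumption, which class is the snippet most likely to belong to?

portuguese

spanish: 0.25 × (1−0.55) × 0.15 × (1−0.45) × 0.5 = 0.004640625
portuguese: 0.2 × (1−0.85) × 0.9 × (1−0.05) × 0.85 = 0.0218025
italian: 0.2 × (1−0.15) × 0.2 × (1−0.65) × 0.95 = 0.011305
catalan: 0.35 × (1−0.55) × 0.05 × (1−0.1) × 0.3 = 0.00212625
Highest score → portuguese.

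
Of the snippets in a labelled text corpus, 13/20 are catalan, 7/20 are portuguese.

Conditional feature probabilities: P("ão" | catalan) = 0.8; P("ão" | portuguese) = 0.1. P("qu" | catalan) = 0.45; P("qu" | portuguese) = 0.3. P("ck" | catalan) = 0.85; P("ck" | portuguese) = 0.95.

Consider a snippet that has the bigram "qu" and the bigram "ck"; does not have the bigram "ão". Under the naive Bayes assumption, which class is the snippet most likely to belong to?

portuguese

catalan: 0.65 × (1−0.8) × 0.45 × 0.85 = 0.049725
portuguese: 0.35 × (1−0.1) × 0.3 × 0.95 = 0.089775
Highest score → portuguese.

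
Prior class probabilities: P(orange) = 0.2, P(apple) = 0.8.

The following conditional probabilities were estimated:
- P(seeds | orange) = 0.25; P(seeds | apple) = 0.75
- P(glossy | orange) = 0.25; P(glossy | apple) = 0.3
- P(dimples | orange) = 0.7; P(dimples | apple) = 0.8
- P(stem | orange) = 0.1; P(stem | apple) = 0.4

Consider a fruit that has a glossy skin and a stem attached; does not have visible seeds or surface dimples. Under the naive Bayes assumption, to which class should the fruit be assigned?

apple

orange: 0.2 × (1−0.25) × 0.25 × (1−0.7) × 0.1 = 0.001125
apple: 0.8 × (1−0.75) × 0.3 × (1−0.8) × 0.4 = 0.0048
Highest score → apple.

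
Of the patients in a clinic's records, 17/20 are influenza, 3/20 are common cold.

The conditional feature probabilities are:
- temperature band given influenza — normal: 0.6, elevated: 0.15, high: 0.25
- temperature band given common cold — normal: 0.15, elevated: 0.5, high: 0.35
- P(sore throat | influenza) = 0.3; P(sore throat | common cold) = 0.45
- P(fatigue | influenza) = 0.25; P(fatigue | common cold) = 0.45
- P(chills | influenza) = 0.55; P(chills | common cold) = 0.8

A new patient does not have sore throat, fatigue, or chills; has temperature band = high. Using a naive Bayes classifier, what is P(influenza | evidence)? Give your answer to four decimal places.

influenza: 0.85 × 0.25 × (1−0.3) × (1−0.25) × (1−0.55) = 0.050203125
common cold: 0.15 × 0.35 × (1−0.45) × (1−0.45) × (1−0.8) = 0.00317625
P(influenza | x) = 0.050203125 / 0.053379375 ≈ 0.9405

0.9405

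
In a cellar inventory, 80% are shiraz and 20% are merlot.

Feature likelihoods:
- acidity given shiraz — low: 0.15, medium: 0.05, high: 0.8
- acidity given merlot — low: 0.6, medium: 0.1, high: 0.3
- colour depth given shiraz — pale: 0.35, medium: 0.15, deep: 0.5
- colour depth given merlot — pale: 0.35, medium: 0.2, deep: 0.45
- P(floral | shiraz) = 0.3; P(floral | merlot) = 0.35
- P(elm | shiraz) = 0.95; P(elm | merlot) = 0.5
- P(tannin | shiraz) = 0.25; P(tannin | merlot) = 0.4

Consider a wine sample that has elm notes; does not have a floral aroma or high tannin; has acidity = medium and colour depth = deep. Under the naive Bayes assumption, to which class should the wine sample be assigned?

shiraz: 0.8 × 0.05 × 0.5 × (1−0.3) × 0.95 × (1−0.25) = 0.009975
merlot: 0.2 × 0.1 × 0.45 × (1−0.35) × 0.5 × (1−0.4) = 0.001755
Highest score → shiraz.

shiraz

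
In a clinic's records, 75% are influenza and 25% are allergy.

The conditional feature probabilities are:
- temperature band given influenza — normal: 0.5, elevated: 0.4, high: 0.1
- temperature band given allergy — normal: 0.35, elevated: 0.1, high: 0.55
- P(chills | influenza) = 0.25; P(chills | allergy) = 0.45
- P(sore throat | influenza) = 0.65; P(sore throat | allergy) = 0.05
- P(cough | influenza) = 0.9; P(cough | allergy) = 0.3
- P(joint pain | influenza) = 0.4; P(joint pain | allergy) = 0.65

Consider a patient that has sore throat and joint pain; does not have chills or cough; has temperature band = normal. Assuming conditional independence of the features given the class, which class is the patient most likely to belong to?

influenza

influenza: 0.75 × 0.5 × (1−0.25) × 0.65 × (1−0.9) × 0.4 = 0.0073125
allergy: 0.25 × 0.35 × (1−0.45) × 0.05 × (1−0.3) × 0.65 = 0.00109484375
Highest score → influenza.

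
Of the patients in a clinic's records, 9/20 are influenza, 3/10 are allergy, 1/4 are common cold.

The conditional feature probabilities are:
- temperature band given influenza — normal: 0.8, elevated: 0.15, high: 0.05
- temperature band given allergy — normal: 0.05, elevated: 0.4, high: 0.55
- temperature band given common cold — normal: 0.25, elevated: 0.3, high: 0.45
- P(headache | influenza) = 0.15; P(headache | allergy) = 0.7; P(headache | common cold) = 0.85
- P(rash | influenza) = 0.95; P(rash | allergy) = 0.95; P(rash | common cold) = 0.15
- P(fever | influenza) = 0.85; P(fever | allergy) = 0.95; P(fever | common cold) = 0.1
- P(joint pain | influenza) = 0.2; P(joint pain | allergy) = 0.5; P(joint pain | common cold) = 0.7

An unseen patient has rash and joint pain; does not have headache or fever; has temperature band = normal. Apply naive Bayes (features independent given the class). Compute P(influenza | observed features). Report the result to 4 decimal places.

influenza: 0.45 × 0.8 × (1−0.15) × 0.95 × (1−0.85) × 0.2 = 0.008721
allergy: 0.3 × 0.05 × (1−0.7) × 0.95 × (1−0.95) × 0.5 = 0.000106875
common cold: 0.25 × 0.25 × (1−0.85) × 0.15 × (1−0.1) × 0.7 = 0.0008859375
P(influenza | x) = 0.008721 / 0.0097138125 ≈ 0.8978

0.8978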